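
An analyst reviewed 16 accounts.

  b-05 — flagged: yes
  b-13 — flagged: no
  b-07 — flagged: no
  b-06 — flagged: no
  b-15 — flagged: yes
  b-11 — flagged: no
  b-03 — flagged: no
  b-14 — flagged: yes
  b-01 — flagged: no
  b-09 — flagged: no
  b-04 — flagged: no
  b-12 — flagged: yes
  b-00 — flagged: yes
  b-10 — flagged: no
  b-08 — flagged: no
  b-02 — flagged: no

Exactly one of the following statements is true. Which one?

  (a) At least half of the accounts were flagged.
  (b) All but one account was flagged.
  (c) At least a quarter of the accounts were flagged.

(c)

|A| = 16, |A ∩ B| = 5, |A ∖ B| = 11.
(a) requires |A ∩ B| ≥ |A ∖ B|: false.
(b) requires |A ∖ B| = 1: false.
(c) requires |A ∩ B| / |A| ≥ 1/4: true.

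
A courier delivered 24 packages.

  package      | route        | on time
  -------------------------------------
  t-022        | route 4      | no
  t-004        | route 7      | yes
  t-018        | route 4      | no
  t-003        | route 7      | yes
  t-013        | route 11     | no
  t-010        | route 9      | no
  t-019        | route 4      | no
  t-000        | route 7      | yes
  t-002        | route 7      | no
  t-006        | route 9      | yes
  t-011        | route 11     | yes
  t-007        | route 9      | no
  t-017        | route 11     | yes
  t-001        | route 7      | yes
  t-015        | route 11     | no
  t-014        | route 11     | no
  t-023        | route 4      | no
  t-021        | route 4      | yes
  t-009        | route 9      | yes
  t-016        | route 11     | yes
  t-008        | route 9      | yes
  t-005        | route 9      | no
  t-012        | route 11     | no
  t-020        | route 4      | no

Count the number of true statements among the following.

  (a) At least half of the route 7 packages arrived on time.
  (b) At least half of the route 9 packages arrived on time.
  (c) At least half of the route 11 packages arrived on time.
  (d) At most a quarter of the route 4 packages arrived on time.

(a) route 7: |A| = 5, |A ∩ B| = 4; needs |A ∩ B| ≥ |A ∖ B| — true.
(b) route 9: |A| = 6, |A ∩ B| = 3; needs |A ∩ B| ≥ |A ∖ B| — true.
(c) route 11: |A| = 7, |A ∩ B| = 3; needs |A ∩ B| ≥ |A ∖ B| — false.
(d) route 4: |A| = 6, |A ∩ B| = 1; needs |A ∩ B| / |A| ≤ 1/4 — true.

3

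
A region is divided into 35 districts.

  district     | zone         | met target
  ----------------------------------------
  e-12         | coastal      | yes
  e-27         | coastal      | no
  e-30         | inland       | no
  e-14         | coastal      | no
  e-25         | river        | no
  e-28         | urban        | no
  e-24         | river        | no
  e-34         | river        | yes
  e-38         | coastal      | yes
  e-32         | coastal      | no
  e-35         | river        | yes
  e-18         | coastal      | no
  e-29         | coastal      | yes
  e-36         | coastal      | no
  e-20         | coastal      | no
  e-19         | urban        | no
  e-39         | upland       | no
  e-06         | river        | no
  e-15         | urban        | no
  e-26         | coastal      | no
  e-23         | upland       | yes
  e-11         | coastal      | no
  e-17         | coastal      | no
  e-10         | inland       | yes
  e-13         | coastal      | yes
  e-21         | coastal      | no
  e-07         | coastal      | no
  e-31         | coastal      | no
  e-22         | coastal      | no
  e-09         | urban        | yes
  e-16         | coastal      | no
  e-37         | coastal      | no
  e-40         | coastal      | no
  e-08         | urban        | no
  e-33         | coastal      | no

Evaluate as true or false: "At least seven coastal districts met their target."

False

'At least seven coastal districts met their target' holds iff |A ∩ B| ≥ 7.
|A| = 21, |A ∩ B| = 4, |A ∖ B| = 17.
|A ∩ B| = 4, so the statement is false.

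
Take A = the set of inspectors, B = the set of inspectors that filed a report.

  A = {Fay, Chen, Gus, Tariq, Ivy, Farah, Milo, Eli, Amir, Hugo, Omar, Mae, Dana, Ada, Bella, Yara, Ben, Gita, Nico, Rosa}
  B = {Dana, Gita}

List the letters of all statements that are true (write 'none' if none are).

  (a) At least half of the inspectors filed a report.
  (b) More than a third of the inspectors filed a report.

|A| = 20, |A ∩ B| = 2, |A ∖ B| = 18.
(a) |A ∩ B| ≥ |A ∖ B|: fails.
(b) |A ∩ B| / |A| > 1/3: fails.

none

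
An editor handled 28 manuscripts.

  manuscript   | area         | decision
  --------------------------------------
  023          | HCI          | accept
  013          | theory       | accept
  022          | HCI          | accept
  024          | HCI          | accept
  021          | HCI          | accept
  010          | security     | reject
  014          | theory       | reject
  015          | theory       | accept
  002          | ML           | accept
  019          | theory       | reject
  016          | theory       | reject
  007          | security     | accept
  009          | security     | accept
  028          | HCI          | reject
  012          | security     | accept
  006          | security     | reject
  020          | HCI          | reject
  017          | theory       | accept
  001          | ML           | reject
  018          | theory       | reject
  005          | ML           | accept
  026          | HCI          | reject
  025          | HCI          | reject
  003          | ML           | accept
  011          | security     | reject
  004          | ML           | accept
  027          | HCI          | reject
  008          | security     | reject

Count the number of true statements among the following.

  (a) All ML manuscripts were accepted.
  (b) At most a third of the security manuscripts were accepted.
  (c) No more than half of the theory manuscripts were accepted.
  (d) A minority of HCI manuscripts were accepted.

(a) ML: |A| = 5, |A ∩ B| = 4; needs A ⊆ B, i.e. every element of A is in B (|A ∖ B| = 0) — false.
(b) security: |A| = 7, |A ∩ B| = 3; needs |A ∩ B| / |A| ≤ 1/3 — false.
(c) theory: |A| = 7, |A ∩ B| = 3; needs |A ∩ B| ≤ |A ∖ B| — true.
(d) HCI: |A| = 9, |A ∩ B| = 4; needs |A ∩ B| < |A ∖ B| — true.

2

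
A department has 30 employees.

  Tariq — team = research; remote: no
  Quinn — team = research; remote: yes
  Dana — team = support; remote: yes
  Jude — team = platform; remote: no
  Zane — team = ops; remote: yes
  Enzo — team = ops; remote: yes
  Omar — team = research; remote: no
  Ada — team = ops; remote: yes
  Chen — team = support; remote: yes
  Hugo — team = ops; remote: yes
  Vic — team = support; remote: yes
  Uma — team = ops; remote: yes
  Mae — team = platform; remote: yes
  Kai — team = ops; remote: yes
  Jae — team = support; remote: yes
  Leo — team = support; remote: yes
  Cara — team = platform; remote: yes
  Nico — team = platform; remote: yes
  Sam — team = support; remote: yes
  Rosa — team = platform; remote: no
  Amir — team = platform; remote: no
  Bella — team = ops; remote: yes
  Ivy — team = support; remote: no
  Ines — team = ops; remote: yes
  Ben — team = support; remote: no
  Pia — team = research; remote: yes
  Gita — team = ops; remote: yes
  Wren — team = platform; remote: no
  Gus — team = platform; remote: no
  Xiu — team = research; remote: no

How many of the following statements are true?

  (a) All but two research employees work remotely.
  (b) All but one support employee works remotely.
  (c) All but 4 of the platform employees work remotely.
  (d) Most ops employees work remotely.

1

(a) research: |A| = 5, |A ∩ B| = 2; needs |A ∖ B| = 2 — false.
(b) support: |A| = 8, |A ∩ B| = 6; needs |A ∖ B| = 1 — false.
(c) platform: |A| = 8, |A ∩ B| = 3; needs |A ∖ B| = 4 — false.
(d) ops: |A| = 9, |A ∩ B| = 9; needs |A ∩ B| > |A ∖ B| — true.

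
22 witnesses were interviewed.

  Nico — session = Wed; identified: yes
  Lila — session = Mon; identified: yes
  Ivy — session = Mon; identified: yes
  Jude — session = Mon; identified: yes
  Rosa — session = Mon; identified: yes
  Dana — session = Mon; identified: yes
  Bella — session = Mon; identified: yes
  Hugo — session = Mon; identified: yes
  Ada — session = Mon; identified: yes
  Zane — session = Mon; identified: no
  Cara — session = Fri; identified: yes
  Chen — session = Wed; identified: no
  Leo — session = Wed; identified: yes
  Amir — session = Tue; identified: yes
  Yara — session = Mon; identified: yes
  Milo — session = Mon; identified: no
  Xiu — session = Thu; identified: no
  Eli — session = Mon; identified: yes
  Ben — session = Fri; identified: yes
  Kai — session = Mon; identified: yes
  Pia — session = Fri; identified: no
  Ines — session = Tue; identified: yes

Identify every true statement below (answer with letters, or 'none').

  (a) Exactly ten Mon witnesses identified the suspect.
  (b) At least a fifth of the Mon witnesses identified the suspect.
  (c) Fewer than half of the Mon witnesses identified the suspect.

(b)

|A| = 13, |A ∩ B| = 11, |A ∖ B| = 2.
(a) |A ∩ B| = 10: fails.
(b) |A ∩ B| / |A| ≥ 1/5: holds.
(c) |A ∩ B| < |A ∖ B|: fails.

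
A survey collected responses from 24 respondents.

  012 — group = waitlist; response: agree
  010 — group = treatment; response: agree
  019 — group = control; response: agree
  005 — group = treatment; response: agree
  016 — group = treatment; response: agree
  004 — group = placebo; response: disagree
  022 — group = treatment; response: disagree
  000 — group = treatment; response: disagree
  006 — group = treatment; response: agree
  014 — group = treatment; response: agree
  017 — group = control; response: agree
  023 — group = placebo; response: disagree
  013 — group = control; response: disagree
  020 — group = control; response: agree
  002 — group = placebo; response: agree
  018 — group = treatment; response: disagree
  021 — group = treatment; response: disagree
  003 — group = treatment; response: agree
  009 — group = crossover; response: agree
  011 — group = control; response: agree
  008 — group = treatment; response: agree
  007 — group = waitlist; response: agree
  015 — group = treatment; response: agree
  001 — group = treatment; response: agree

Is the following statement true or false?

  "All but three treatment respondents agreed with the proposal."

False

Truth condition: |A ∖ B| = 3.
A (the restrictor) = {010, 005, 016, 022, 000, 006, 014, 018, 021, 003, 008, 015, 001}, |A| = 13.
A ∖ B = {022, 000, 018, 021}, so |A ∖ B| = 4.
|A ∖ B| = 4, so the statement is false.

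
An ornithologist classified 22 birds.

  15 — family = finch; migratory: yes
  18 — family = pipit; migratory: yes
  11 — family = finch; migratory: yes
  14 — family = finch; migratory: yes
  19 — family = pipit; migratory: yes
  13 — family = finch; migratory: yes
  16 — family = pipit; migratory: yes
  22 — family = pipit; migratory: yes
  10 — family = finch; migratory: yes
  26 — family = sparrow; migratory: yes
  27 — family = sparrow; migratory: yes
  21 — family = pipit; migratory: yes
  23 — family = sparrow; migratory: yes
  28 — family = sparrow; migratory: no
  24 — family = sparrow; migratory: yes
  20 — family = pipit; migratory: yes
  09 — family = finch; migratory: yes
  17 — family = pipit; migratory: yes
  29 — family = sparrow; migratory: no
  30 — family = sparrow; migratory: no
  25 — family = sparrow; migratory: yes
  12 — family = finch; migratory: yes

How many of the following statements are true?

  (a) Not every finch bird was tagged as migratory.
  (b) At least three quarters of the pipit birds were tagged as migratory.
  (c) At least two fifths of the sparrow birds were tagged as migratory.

(a) finch: |A| = 7, |A ∩ B| = 7; needs A ⊄ B (|A ∖ B| ≥ 1) — false.
(b) pipit: |A| = 7, |A ∩ B| = 7; needs |A ∩ B| / |A| ≥ 3/4 — true.
(c) sparrow: |A| = 8, |A ∩ B| = 5; needs |A ∩ B| / |A| ≥ 2/5 — true.

2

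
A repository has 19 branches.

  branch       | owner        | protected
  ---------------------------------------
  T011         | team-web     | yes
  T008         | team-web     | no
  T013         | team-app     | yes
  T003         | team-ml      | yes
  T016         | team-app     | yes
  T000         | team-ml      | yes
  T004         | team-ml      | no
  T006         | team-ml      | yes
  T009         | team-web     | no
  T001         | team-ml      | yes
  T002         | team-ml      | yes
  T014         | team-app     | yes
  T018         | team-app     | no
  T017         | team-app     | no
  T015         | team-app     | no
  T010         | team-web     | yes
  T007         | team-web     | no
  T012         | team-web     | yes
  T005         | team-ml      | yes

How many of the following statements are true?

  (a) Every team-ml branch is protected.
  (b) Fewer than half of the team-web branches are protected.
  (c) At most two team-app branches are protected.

0

(a) team-ml: |A| = 7, |A ∩ B| = 6; needs A ⊆ B, i.e. every element of A is in B (|A ∖ B| = 0) — false.
(b) team-web: |A| = 6, |A ∩ B| = 3; needs |A ∩ B| < |A ∖ B| — false.
(c) team-app: |A| = 6, |A ∩ B| = 3; needs |A ∩ B| ≤ 2 — false.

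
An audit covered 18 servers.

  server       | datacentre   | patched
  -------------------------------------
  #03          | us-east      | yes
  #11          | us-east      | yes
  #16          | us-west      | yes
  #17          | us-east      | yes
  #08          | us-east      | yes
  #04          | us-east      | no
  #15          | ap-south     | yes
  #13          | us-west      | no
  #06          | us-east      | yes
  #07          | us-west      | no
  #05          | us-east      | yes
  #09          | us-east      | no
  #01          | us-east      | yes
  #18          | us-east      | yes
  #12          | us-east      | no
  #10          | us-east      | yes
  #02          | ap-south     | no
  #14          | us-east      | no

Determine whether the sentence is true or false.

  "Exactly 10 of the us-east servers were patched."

False

'Exactly 10 of the us-east servers were patched' holds iff |A ∩ B| = 10.
A (the restrictor) = {#03, #11, #17, #08, #04, #06, #05, #09, #01, #18, #12, #10, #14}, |A| = 13.
A ∩ B = {#03, #11, #17, #08, #06, #05, #01, #18, #10}, so |A ∩ B| = 9.
|A ∩ B| = 9, so the statement is false.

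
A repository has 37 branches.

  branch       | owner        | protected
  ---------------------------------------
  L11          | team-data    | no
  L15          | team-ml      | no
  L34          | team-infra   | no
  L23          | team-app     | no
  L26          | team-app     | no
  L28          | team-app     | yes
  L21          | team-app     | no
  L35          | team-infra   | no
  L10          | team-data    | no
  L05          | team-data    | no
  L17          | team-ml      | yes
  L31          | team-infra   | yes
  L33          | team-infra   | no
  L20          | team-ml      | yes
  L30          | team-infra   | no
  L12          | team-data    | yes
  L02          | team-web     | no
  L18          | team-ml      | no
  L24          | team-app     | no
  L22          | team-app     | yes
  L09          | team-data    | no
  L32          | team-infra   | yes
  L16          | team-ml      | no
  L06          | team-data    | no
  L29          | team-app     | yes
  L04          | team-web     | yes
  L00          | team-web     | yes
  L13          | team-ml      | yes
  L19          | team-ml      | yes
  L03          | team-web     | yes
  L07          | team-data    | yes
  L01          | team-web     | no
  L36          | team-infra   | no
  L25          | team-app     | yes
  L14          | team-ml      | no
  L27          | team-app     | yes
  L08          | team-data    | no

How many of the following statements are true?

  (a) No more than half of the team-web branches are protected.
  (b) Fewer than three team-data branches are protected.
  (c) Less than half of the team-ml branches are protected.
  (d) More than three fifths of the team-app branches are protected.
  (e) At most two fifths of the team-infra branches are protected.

(a) team-web: |A| = 5, |A ∩ B| = 3; needs |A ∩ B| ≤ |A ∖ B| — false.
(b) team-data: |A| = 8, |A ∩ B| = 2; needs |A ∩ B| < 3 — true.
(c) team-ml: |A| = 8, |A ∩ B| = 4; needs |A ∩ B| < |A ∖ B| — false.
(d) team-app: |A| = 9, |A ∩ B| = 5; needs |A ∩ B| / |A| > 3/5 — false.
(e) team-infra: |A| = 7, |A ∩ B| = 2; needs |A ∩ B| / |A| ≤ 2/5 — true.

2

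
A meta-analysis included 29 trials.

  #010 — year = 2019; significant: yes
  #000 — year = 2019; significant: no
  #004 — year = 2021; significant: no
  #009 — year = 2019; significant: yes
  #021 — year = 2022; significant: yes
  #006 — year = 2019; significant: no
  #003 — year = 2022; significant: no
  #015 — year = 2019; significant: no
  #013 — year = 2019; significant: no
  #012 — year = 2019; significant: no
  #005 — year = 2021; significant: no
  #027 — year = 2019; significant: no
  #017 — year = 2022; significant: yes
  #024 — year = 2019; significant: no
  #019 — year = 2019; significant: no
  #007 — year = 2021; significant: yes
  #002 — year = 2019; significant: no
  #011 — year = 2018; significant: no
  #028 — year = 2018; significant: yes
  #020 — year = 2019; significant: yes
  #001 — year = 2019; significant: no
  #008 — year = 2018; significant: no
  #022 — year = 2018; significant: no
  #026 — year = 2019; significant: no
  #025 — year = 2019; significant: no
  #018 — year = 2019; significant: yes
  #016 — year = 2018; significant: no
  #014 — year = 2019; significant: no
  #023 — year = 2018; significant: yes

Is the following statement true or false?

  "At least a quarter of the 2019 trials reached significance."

The determiner here denotes the relation: |A ∩ B| / |A| ≥ 1/4.
|A| = 17, |A ∩ B| = 4, |A ∖ B| = 13.
|A ∩ B|/|A| = 4/17, so the statement is false.

False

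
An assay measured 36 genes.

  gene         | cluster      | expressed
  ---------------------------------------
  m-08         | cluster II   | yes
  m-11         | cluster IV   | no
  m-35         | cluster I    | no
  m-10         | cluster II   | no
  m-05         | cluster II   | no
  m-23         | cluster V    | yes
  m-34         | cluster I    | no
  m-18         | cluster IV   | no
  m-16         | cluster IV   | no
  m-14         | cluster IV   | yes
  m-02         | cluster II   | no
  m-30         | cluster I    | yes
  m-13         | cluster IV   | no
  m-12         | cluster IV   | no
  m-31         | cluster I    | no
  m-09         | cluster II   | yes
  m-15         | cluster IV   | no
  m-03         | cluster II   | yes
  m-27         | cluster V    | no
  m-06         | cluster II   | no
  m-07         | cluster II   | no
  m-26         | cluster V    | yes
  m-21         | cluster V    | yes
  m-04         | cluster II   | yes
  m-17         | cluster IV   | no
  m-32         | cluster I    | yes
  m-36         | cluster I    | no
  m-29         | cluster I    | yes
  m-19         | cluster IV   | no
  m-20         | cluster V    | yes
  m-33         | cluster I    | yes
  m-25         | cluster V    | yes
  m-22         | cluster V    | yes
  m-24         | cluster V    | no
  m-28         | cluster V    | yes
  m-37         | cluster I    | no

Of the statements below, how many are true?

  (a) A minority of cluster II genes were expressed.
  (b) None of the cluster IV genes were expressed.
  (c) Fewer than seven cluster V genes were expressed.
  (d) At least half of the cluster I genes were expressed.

(a) cluster II: |A| = 9, |A ∩ B| = 4; needs |A ∩ B| < |A ∖ B| — true.
(b) cluster IV: |A| = 9, |A ∩ B| = 1; needs A ∩ B = ∅ (|A ∩ B| = 0) — false.
(c) cluster V: |A| = 9, |A ∩ B| = 7; needs |A ∩ B| < 7 — false.
(d) cluster I: |A| = 9, |A ∩ B| = 4; needs |A ∩ B| ≥ |A ∖ B| — false.

1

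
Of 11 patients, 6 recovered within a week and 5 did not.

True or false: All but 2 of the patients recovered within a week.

False

'All but 2 of the patients recovered within a week' holds iff |A ∖ B| = 2.
|A| = 11, |A ∩ B| = 6, |A ∖ B| = 5.
|A ∖ B| = 5, so the statement is false.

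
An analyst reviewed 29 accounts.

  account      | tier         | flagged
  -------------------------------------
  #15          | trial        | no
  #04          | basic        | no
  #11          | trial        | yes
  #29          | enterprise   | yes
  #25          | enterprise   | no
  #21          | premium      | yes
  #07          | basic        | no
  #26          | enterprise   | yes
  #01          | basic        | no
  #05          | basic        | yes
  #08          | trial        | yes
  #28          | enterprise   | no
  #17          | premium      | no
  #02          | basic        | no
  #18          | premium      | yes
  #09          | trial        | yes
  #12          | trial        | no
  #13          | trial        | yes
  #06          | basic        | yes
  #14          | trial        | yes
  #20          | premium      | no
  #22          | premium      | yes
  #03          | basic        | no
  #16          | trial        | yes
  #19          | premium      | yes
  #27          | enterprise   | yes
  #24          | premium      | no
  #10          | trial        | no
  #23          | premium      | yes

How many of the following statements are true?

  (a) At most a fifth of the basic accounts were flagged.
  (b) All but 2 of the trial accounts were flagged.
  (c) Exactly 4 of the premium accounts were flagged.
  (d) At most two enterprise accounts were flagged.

(a) basic: |A| = 7, |A ∩ B| = 2; needs |A ∩ B| / |A| ≤ 1/5 — false.
(b) trial: |A| = 9, |A ∩ B| = 6; needs |A ∖ B| = 2 — false.
(c) premium: |A| = 8, |A ∩ B| = 5; needs |A ∩ B| = 4 — false.
(d) enterprise: |A| = 5, |A ∩ B| = 3; needs |A ∩ B| ≤ 2 — false.

0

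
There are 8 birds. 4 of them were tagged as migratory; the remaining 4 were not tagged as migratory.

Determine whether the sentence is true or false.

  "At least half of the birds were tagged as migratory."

'At least half of the birds were tagged as migratory' holds iff |A ∩ B| ≥ |A ∖ B|.
|A| = 8, |A ∩ B| = 4, |A ∖ B| = 4.
4 = 4, so the statement is true.

True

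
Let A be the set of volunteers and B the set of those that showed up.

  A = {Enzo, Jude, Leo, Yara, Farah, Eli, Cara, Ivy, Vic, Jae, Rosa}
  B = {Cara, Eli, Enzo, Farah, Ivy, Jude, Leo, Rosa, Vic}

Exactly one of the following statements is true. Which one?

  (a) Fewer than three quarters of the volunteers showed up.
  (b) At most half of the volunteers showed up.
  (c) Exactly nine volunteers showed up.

(c)

|A| = 11, |A ∩ B| = 9, |A ∖ B| = 2.
(a) requires |A ∩ B| / |A| < 3/4: false.
(b) requires |A ∩ B| ≤ |A ∖ B|: false.
(c) requires |A ∩ B| = 9: true.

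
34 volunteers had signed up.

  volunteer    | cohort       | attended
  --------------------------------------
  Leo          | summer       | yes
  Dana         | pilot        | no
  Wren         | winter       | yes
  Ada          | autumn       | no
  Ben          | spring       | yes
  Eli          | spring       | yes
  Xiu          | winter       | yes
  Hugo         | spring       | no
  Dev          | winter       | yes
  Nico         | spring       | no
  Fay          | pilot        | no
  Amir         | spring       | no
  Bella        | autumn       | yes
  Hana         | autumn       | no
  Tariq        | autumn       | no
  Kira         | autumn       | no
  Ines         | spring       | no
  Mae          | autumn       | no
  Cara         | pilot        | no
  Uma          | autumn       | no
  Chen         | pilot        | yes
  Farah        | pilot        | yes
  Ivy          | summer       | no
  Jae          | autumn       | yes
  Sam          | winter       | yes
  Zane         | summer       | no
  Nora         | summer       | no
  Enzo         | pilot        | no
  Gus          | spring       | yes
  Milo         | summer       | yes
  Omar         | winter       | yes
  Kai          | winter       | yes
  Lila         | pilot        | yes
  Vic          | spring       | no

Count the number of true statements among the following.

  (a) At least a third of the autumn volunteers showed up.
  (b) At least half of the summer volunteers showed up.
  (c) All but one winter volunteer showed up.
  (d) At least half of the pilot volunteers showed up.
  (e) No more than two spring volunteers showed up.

(a) autumn: |A| = 8, |A ∩ B| = 2; needs |A ∩ B| / |A| ≥ 1/3 — false.
(b) summer: |A| = 5, |A ∩ B| = 2; needs |A ∩ B| ≥ |A ∖ B| — false.
(c) winter: |A| = 6, |A ∩ B| = 6; needs |A ∖ B| = 1 — false.
(d) pilot: |A| = 7, |A ∩ B| = 3; needs |A ∩ B| ≥ |A ∖ B| — false.
(e) spring: |A| = 8, |A ∩ B| = 3; needs |A ∩ B| ≤ 2 — false.

0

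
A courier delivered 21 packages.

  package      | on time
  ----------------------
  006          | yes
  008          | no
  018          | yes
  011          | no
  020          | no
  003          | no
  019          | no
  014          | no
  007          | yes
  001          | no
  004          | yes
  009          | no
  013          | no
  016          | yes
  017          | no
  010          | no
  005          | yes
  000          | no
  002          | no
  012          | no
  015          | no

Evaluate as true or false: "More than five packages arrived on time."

True

'More than five packages arrived on time' holds iff |A ∩ B| > 5.
|A| = 21, |A ∩ B| = 6, |A ∖ B| = 15.
|A ∩ B| = 6, so the statement is true.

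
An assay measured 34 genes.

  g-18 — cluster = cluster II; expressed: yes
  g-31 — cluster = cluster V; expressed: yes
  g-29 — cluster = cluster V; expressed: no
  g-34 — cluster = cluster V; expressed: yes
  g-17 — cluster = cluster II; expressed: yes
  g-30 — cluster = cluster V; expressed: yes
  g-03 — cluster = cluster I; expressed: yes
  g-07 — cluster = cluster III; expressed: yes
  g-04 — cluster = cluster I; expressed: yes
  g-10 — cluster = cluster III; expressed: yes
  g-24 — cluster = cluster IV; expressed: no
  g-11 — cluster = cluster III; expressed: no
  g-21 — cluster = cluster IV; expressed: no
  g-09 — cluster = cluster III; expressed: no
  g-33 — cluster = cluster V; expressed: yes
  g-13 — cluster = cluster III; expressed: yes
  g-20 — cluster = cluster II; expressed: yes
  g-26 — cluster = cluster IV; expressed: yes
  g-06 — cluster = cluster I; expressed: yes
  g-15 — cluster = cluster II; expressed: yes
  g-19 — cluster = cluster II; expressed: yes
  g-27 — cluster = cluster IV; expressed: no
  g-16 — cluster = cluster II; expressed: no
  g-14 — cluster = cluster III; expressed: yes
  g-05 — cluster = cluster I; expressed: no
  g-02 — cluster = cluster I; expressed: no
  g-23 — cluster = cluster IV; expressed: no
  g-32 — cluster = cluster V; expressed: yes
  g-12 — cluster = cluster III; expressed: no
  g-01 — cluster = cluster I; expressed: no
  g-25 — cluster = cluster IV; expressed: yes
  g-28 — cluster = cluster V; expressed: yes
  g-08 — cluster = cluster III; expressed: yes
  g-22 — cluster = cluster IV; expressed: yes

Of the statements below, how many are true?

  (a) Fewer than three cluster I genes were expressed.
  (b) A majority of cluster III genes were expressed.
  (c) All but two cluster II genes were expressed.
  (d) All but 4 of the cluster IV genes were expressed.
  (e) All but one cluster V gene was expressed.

3

(a) cluster I: |A| = 6, |A ∩ B| = 3; needs |A ∩ B| < 3 — false.
(b) cluster III: |A| = 8, |A ∩ B| = 5; needs |A ∩ B| > |A ∖ B| — true.
(c) cluster II: |A| = 6, |A ∩ B| = 5; needs |A ∖ B| = 2 — false.
(d) cluster IV: |A| = 7, |A ∩ B| = 3; needs |A ∖ B| = 4 — true.
(e) cluster V: |A| = 7, |A ∩ B| = 6; needs |A ∖ B| = 1 — true.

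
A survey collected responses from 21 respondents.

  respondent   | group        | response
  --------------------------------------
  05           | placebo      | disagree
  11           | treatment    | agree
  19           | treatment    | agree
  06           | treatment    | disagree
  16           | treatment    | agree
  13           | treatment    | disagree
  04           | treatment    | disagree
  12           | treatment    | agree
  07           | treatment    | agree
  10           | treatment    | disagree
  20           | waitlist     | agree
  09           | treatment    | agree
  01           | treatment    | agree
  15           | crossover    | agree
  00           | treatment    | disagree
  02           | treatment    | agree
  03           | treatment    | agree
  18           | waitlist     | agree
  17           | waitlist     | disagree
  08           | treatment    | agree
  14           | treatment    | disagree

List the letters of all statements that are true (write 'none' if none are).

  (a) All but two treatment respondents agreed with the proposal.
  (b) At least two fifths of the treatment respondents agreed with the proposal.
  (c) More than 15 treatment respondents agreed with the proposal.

|A| = 16, |A ∩ B| = 10, |A ∖ B| = 6.
(a) |A ∖ B| = 2: fails.
(b) |A ∩ B| / |A| ≥ 2/5: holds.
(c) |A ∩ B| > 15: fails.

(b)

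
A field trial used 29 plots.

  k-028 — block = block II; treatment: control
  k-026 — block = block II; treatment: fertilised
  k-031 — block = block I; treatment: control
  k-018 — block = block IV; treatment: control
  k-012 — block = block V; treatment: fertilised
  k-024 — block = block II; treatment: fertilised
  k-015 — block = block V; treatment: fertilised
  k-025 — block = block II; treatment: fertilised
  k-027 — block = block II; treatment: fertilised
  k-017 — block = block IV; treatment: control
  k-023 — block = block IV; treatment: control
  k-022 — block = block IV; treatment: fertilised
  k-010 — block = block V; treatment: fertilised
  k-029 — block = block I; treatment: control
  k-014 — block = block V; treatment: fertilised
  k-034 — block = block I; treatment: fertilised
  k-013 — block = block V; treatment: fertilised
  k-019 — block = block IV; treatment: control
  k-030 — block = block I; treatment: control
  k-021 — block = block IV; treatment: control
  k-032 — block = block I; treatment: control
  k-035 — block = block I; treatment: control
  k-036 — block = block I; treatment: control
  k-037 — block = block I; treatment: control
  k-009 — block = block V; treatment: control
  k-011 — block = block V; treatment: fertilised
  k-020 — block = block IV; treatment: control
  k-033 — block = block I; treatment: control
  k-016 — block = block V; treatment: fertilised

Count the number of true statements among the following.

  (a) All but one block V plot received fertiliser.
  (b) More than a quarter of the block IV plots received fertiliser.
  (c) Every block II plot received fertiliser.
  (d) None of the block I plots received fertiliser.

(a) block V: |A| = 8, |A ∩ B| = 7; needs |A ∖ B| = 1 — true.
(b) block IV: |A| = 7, |A ∩ B| = 1; needs |A ∩ B| / |A| > 1/4 — false.
(c) block II: |A| = 5, |A ∩ B| = 4; needs A ⊆ B, i.e. every element of A is in B (|A ∖ B| = 0) — false.
(d) block I: |A| = 9, |A ∩ B| = 1; needs A ∩ B = ∅ (|A ∩ B| = 0) — false.

1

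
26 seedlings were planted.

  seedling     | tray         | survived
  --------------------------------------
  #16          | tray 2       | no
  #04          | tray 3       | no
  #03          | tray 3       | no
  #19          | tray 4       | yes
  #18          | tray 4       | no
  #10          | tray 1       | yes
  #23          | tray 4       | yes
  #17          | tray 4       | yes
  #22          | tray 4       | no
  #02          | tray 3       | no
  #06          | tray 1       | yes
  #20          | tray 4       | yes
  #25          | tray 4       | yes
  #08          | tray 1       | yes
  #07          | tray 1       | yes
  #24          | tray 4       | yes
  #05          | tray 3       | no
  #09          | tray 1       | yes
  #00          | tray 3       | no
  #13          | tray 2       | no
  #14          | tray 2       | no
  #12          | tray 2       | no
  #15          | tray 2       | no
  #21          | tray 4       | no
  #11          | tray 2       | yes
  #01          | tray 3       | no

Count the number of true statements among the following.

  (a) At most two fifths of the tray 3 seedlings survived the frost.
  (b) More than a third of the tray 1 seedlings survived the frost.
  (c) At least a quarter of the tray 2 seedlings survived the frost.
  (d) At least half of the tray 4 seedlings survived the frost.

3

(a) tray 3: |A| = 6, |A ∩ B| = 0; needs |A ∩ B| / |A| ≤ 2/5 — true.
(b) tray 1: |A| = 5, |A ∩ B| = 5; needs |A ∩ B| / |A| > 1/3 — true.
(c) tray 2: |A| = 6, |A ∩ B| = 1; needs |A ∩ B| / |A| ≥ 1/4 — false.
(d) tray 4: |A| = 9, |A ∩ B| = 6; needs |A ∩ B| ≥ |A ∖ B| — true.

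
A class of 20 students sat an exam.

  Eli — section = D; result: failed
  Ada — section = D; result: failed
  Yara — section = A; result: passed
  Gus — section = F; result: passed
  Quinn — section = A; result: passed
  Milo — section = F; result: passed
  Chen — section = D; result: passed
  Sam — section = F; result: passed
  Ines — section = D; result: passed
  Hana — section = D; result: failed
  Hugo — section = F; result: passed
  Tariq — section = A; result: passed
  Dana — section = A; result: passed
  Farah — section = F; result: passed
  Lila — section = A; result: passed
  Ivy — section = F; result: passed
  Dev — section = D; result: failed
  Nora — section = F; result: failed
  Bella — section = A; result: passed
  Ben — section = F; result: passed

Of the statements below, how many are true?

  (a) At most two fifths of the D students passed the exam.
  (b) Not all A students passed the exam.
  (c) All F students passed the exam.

(a) D: |A| = 6, |A ∩ B| = 2; needs |A ∩ B| / |A| ≤ 2/5 — true.
(b) A: |A| = 6, |A ∩ B| = 6; needs A ⊄ B (|A ∖ B| ≥ 1) — false.
(c) F: |A| = 8, |A ∩ B| = 7; needs A ⊆ B, i.e. every element of A is in B (|A ∖ B| = 0) — false.

1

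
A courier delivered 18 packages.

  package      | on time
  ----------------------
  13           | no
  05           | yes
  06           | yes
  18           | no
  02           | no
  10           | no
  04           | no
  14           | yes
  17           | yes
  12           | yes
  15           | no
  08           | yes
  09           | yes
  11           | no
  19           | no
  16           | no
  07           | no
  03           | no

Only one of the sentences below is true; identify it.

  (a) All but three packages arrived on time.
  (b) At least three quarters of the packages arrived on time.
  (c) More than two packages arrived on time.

|A| = 18, |A ∩ B| = 7, |A ∖ B| = 11.
(a) requires |A ∖ B| = 3: false.
(b) requires |A ∩ B| / |A| ≥ 3/4: false.
(c) requires |A ∩ B| > 2: true.

(c)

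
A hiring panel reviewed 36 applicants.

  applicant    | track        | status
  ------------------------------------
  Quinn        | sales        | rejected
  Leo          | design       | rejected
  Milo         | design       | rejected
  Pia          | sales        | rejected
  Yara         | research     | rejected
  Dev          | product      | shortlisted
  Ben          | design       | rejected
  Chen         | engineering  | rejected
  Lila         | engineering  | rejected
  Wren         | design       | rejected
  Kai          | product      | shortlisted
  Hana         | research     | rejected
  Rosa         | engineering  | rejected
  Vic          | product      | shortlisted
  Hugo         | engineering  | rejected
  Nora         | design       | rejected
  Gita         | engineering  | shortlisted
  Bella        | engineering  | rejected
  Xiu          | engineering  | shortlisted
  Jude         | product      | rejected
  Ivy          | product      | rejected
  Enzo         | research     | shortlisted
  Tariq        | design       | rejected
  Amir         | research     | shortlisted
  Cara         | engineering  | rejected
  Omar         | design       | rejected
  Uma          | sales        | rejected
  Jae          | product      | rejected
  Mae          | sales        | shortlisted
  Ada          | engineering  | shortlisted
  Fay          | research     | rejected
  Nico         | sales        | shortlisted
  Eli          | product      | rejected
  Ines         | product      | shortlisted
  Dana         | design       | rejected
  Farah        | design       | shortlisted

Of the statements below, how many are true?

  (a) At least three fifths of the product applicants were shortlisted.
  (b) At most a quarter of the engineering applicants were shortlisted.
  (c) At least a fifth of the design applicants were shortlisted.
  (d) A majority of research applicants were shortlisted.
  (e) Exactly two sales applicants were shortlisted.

1

(a) product: |A| = 8, |A ∩ B| = 4; needs |A ∩ B| / |A| ≥ 3/5 — false.
(b) engineering: |A| = 9, |A ∩ B| = 3; needs |A ∩ B| / |A| ≤ 1/4 — false.
(c) design: |A| = 9, |A ∩ B| = 1; needs |A ∩ B| / |A| ≥ 1/5 — false.
(d) research: |A| = 5, |A ∩ B| = 2; needs |A ∩ B| > |A ∖ B| — false.
(e) sales: |A| = 5, |A ∩ B| = 2; needs |A ∩ B| = 2 — true.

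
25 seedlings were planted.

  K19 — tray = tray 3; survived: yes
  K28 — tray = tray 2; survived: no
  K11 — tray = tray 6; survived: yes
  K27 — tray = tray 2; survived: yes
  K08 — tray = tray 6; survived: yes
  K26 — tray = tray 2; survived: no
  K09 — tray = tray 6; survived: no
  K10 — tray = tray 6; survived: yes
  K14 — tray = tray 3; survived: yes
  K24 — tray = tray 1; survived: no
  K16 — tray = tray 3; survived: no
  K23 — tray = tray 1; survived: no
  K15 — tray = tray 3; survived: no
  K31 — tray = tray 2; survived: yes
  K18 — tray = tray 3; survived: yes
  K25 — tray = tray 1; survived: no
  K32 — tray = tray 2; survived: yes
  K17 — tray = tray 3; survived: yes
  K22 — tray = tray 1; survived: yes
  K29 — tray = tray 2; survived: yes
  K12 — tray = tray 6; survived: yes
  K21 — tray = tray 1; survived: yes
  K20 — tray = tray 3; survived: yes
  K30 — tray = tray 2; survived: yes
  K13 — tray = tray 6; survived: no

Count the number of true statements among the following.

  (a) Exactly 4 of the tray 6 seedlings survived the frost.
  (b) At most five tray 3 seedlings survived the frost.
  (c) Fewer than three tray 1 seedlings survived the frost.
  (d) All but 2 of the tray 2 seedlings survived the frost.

4

(a) tray 6: |A| = 6, |A ∩ B| = 4; needs |A ∩ B| = 4 — true.
(b) tray 3: |A| = 7, |A ∩ B| = 5; needs |A ∩ B| ≤ 5 — true.
(c) tray 1: |A| = 5, |A ∩ B| = 2; needs |A ∩ B| < 3 — true.
(d) tray 2: |A| = 7, |A ∩ B| = 5; needs |A ∖ B| = 2 — true.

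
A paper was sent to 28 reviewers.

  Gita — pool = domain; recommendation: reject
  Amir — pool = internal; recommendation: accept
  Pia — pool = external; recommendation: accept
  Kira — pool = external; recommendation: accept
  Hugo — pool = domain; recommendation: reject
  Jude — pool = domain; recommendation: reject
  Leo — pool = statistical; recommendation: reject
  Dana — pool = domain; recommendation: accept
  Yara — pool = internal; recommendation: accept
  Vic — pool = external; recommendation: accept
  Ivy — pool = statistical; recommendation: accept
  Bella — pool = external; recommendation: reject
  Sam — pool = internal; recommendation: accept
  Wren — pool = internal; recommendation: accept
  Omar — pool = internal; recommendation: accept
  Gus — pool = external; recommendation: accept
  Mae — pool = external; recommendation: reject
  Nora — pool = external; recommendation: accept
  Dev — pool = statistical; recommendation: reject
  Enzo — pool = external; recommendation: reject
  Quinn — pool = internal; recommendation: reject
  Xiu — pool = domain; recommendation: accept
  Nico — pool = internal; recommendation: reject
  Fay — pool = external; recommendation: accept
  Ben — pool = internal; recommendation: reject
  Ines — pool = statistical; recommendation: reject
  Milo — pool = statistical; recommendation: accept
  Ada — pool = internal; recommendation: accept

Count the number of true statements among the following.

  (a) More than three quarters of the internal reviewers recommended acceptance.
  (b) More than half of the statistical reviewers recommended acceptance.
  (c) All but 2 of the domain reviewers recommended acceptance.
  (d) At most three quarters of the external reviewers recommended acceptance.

1

(a) internal: |A| = 9, |A ∩ B| = 6; needs |A ∩ B| / |A| > 3/4 — false.
(b) statistical: |A| = 5, |A ∩ B| = 2; needs |A ∩ B| > |A ∖ B| — false.
(c) domain: |A| = 5, |A ∩ B| = 2; needs |A ∖ B| = 2 — false.
(d) external: |A| = 9, |A ∩ B| = 6; needs |A ∩ B| / |A| ≤ 3/4 — true.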